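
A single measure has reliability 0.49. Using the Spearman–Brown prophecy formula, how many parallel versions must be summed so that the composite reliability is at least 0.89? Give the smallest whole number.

k ≥ ρ*(1−ρ₁)/(ρ₁(1−ρ*)) = 0.89·0.51 / (0.49·0.11) = 8.421.
Smallest integer k = 9.

9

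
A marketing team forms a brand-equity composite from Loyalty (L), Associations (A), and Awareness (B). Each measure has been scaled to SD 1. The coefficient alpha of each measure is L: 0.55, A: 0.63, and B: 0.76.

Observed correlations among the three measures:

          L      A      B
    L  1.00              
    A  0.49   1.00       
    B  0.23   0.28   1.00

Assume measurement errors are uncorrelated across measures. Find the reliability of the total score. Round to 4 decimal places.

0.7880

Var(L+A+B) = 3 + 2·[0.49 + 0.23 + 0.28] = 3 + 2 = 5.
With uncorrelated errors the cross-covariances are all true-score covariance, so they carry over unchanged; only the diagonal terms shrink to ρᵢσᵢ².
True-score variance = [0.55 + 0.63 + 0.76] + 2 = 1.94 + 2 = 3.94.
Reliability = 3.94 / 5 = 0.7880.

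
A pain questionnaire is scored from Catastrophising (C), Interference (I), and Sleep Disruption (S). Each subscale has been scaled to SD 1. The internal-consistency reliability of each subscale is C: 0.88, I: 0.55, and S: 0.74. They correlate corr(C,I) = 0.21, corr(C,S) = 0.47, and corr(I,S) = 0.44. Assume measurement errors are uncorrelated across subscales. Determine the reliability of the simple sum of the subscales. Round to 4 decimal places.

Var(C+I+S) = 3 + 2·[0.21 + 0.47 + 0.44] = 3 + 2.24 = 5.24.
Because errors are independent across components, Cov(Tᵢ,Tⱼ) = Cov(Xᵢ,Xⱼ); the off-diagonal part of the true-score variance is the same as above.
True-score variance = [0.88 + 0.55 + 0.74] + 2.24 = 2.17 + 2.24 = 4.41.
Reliability = 4.41 / 5.24 = 0.8416.

0.8416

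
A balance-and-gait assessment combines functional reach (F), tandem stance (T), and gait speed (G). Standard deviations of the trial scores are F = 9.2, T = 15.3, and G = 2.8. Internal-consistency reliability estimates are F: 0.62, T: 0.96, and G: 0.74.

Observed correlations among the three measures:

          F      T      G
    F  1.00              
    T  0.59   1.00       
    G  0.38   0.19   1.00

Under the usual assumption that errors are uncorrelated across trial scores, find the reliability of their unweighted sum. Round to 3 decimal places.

Var(F+T+G) = 9.2² + 15.3² + 2.8² + 2·[9.2·15.3·0.59 + 9.2·2.8·0.38 + 15.3·2.8·0.19] = 326.57 + 201.954 = 528.524.
With uncorrelated errors the cross-covariances are all true-score covariance, so they carry over unchanged; only the diagonal terms shrink to ρᵢσᵢ².
True-score variance = [9.2²·0.62 + 15.3²·0.96 + 2.8²·0.74] + 201.954 = 283.005 + 201.954 = 484.958.
Reliability = 484.958 / 528.524 = 0.918.

0.918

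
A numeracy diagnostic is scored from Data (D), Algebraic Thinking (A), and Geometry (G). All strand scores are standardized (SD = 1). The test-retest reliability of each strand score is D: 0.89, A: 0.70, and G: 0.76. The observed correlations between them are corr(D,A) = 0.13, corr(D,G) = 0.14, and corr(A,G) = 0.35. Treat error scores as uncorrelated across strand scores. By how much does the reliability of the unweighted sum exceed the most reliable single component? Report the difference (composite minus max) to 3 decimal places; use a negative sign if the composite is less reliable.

-0.043

Var(sum) = 3 + 1.24 = 4.24; true-score variance = 2.35 + 1.24 = 3.59; composite reliability = 0.8467.
Max component reliability = 0.8900.
Difference = 0.8467 − 0.8900 = -0.043.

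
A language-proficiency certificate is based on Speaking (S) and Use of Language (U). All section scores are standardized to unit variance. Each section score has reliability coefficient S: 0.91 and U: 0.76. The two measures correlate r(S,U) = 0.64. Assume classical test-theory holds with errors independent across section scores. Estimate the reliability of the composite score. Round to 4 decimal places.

0.8994

Var(S+U) = 2 + 2·[0.64] = 2 + 1.28 = 3.28.
Under uncorrelated errors the observed covariances equal the true-score covariances, so only the own-variance terms attenuate.
True-score variance = [0.91 + 0.76] + 1.28 = 1.67 + 1.28 = 2.95.
Reliability = 2.95 / 3.28 = 0.8994.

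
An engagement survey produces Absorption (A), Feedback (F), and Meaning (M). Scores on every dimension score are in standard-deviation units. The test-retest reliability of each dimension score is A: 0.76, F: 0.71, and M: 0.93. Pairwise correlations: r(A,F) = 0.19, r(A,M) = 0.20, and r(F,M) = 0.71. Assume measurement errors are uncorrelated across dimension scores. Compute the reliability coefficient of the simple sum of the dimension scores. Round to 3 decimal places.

Var(A+F+M) = 3 + 2·[0.19 + 0.20 + 0.71] = 3 + 2.2 = 5.2.
Because errors are independent across components, Cov(Tᵢ,Tⱼ) = Cov(Xᵢ,Xⱼ); the off-diagonal part of the true-score variance is the same as above.
True-score variance = [0.76 + 0.71 + 0.93] + 2.2 = 2.4 + 2.2 = 4.6.
Reliability = 4.6 / 5.2 = 0.885.

0.885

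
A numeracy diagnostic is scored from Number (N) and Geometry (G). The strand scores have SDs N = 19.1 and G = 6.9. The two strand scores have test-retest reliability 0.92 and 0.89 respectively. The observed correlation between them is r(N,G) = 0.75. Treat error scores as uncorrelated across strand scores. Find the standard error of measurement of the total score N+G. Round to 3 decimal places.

Var(total) = 412.42 + 197.685 = 610.105.
True-score variance = 377.998 + 197.685 = 575.683, so reliability = 0.9436.
Error variance = 610.105 − 575.683 = 34.4219; SEM = √34.4219 = 5.867.

5.867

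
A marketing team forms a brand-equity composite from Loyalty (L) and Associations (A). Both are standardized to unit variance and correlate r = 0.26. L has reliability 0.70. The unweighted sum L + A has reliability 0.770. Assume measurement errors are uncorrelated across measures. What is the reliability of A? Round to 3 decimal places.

Var(L+A) = 2 + 2·0.26 = 2.520.
True-score variance = ρ_L + ρ_A + 2·0.26, so 0.770 = (0.70 + ρ_A + 0.52) / 2.520.
ρ_A = 0.770·2.520 − 0.70 − 0.52 = 0.720.

0.720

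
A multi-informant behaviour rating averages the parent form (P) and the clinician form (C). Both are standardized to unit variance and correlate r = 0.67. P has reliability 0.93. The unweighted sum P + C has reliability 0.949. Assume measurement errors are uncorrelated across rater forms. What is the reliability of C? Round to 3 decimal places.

0.900

Var(P+C) = 2 + 2·0.67 = 3.340.
True-score variance = ρ_P + ρ_C + 2·0.67, so 0.949 = (0.93 + ρ_C + 1.34) / 3.340.
ρ_C = 0.949·3.340 − 0.93 − 1.34 = 0.900.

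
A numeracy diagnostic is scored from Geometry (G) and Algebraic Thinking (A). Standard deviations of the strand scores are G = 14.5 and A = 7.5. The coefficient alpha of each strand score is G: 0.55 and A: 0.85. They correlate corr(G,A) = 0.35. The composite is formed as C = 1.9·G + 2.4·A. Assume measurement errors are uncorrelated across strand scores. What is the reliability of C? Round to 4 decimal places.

0.7272

Var(C) = 1.9²·14.5² + 2.4²·7.5² + 2·[4.56·14.5·7.5·0.35] = 1083 + 347.13 = 1430.13.
Because errors are independent across components, Cov(Tᵢ,Tⱼ) = Cov(Xᵢ,Xⱼ); the off-diagonal part of the true-score variance is the same as above.
True-score variance = [1.9²·14.5²·0.55 + 2.4²·7.5²·0.85] + 347.13 = 692.851 + 347.13 = 1039.98.
Reliability = 1039.98 / 1430.13 = 0.7272.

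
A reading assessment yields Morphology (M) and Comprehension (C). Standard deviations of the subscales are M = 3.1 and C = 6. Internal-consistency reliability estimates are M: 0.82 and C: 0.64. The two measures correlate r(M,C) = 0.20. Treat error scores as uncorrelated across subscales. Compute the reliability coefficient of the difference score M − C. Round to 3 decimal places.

Var(M−C) = 3.1² + 6² − 2·3.1·6·0.20 = 45.61 − 7.44 = 38.17.
With uncorrelated errors the cross-covariances are all true-score covariance, so they carry over unchanged; only the diagonal terms shrink to ρᵢσᵢ².
True-score variance = [3.1²·0.82 + 6²·0.64] − 7.44 = 30.9202 − 7.44 = 23.4802.
Reliability = 23.4802 / 38.17 = 0.615.

0.615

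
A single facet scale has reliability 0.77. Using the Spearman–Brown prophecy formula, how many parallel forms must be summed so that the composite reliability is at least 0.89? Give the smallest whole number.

k ≥ ρ*(1−ρ₁)/(ρ₁(1−ρ*)) = 0.89·0.23 / (0.77·0.11) = 2.417.
Smallest integer k = 3.

3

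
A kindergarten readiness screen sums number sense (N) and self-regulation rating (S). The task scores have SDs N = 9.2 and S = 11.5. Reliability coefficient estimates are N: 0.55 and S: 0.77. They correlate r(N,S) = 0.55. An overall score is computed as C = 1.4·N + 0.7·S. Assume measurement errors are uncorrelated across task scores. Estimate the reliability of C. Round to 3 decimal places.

Var(C) = 1.4²·9.2² + 0.7²·11.5² + 2·[0.98·9.2·11.5·0.55] = 230.697 + 114.052 = 344.749.
With uncorrelated errors the cross-covariances are all true-score covariance, so they carry over unchanged; only the diagonal terms shrink to ρᵢσᵢ².
True-score variance = [1.4²·9.2²·0.55 + 0.7²·11.5²·0.77] + 114.052 = 141.14 + 114.052 = 255.192.
Reliability = 255.192 / 344.749 = 0.740.

0.740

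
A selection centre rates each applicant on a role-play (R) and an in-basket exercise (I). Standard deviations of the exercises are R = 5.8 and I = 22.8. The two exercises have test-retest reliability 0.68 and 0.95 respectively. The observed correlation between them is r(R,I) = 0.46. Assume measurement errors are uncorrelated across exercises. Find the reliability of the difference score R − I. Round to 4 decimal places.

0.9149

Var(R−I) = 5.8² + 22.8² − 2·5.8·22.8·0.46 = 553.48 − 121.661 = 431.819.
With uncorrelated errors the cross-covariances are all true-score covariance, so they carry over unchanged; only the diagonal terms shrink to ρᵢσᵢ².
True-score variance = [5.8²·0.68 + 22.8²·0.95] − 121.661 = 516.723 − 121.661 = 395.062.
Reliability = 395.062 / 431.819 = 0.9149.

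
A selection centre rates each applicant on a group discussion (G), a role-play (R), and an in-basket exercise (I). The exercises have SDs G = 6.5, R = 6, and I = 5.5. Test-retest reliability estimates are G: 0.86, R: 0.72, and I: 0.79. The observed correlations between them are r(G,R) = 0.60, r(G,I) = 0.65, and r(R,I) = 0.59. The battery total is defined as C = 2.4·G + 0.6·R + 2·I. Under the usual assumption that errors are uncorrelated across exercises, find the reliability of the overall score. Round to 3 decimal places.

Var(C) = 2.4²·6.5² + 0.6²·6² + 2²·5.5² + 2·[1.44·6.5·6·0.60 + 4.8·6.5·5.5·0.65 + 1.2·6·5.5·0.59] = 377.32 + 337.2 = 714.52.
Because errors are independent across components, Cov(Tᵢ,Tⱼ) = Cov(Xᵢ,Xⱼ); the off-diagonal part of the true-score variance is the same as above.
True-score variance = [2.4²·6.5²·0.86 + 0.6²·6²·0.72 + 2²·5.5²·0.79] + 337.2 = 314.211 + 337.2 = 651.411.
Reliability = 651.411 / 714.52 = 0.912.

0.912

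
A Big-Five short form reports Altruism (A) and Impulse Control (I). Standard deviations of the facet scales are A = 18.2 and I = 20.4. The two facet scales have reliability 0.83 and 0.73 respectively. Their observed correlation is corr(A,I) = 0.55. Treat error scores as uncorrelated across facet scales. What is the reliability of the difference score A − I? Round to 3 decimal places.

0.502

Var(A−I) = 18.2² + 20.4² − 2·18.2·20.4·0.55 = 747.4 − 408.408 = 338.992.
Because errors are independent across components, Cov(Tᵢ,Tⱼ) = Cov(Xᵢ,Xⱼ); the off-diagonal part of the true-score variance is the same as above.
True-score variance = [18.2²·0.83 + 20.4²·0.73] − 408.408 = 578.726 − 408.408 = 170.318.
Reliability = 170.318 / 338.992 = 0.502.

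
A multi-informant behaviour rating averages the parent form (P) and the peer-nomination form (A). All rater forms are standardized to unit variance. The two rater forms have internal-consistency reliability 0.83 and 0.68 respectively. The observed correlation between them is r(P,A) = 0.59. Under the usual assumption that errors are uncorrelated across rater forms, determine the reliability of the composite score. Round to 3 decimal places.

0.846

Var(P+A) = 2 + 2·[0.59] = 2 + 1.18 = 3.18.
Because errors are independent across components, Cov(Tᵢ,Tⱼ) = Cov(Xᵢ,Xⱼ); the off-diagonal part of the true-score variance is the same as above.
True-score variance = [0.83 + 0.68] + 1.18 = 1.51 + 1.18 = 2.69.
Reliability = 2.69 / 3.18 = 0.846.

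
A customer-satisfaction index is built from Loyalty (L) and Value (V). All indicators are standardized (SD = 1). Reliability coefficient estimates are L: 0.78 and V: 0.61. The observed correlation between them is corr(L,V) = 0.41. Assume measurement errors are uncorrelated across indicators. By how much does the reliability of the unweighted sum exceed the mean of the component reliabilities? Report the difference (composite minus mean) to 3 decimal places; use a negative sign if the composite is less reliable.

Var(sum) = 2 + 0.82 = 2.82; true-score variance = 1.39 + 0.82 = 2.21; composite reliability = 0.7837.
Mean component reliability = 0.6950.
Difference = 0.7837 − 0.6950 = 0.089.

0.089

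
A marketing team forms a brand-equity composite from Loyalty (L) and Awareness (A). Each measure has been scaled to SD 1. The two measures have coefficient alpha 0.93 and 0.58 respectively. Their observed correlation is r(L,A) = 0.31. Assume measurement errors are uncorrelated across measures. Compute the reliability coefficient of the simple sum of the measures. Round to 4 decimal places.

Var(L+A) = 2 + 2·[0.31] = 2 + 0.62 = 2.62.
Because errors are independent across components, Cov(Tᵢ,Tⱼ) = Cov(Xᵢ,Xⱼ); the off-diagonal part of the true-score variance is the same as above.
True-score variance = [0.93 + 0.58] + 0.62 = 1.51 + 0.62 = 2.13.
Reliability = 2.13 / 2.62 = 0.8130.

0.8130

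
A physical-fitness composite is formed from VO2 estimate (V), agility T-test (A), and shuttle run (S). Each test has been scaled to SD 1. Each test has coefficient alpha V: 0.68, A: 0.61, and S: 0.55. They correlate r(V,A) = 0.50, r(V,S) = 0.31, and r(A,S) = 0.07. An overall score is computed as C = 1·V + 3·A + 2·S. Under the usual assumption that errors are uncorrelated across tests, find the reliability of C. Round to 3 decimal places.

0.705

Var(C) = 1 + 3² + 2² + 2·[3·0.50 + 2·0.31 + 6·0.07] = 14 + 5.08 = 19.08.
With uncorrelated errors the cross-covariances are all true-score covariance, so they carry over unchanged; only the diagonal terms shrink to ρᵢσᵢ².
True-score variance = [0.68 + 3²·0.61 + 2²·0.55] + 5.08 = 8.37 + 5.08 = 13.45.
Reliability = 13.45 / 19.08 = 0.705.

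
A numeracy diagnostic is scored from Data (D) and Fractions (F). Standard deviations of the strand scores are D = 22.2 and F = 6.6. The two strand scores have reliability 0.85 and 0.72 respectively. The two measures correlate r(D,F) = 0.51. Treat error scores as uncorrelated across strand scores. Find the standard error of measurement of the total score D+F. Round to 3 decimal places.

Var(total) = 536.4 + 149.45 = 685.85.
True-score variance = 450.277 + 149.45 = 599.728, so reliability = 0.8744.
Error variance = 685.85 − 599.728 = 86.1228; SEM = √86.1228 = 9.280.

9.280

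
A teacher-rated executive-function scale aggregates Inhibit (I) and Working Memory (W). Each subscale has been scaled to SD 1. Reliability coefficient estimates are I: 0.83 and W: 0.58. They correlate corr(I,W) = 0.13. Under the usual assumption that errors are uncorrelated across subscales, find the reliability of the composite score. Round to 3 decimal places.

0.739

Var(I+W) = 2 + 2·[0.13] = 2 + 0.26 = 2.26.
Because errors are independent across components, Cov(Tᵢ,Tⱼ) = Cov(Xᵢ,Xⱼ); the off-diagonal part of the true-score variance is the same as above.
True-score variance = [0.83 + 0.58] + 0.26 = 1.41 + 0.26 = 1.67.
Reliability = 1.67 / 2.26 = 0.739.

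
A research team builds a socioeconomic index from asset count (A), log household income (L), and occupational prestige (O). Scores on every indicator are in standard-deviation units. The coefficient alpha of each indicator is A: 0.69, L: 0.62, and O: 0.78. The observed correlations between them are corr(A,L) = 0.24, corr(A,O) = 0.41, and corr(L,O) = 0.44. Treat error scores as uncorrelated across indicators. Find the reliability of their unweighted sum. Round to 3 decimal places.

Var(A+L+O) = 3 + 2·[0.24 + 0.41 + 0.44] = 3 + 2.18 = 5.18.
Because errors are independent across components, Cov(Tᵢ,Tⱼ) = Cov(Xᵢ,Xⱼ); the off-diagonal part of the true-score variance is the same as above.
True-score variance = [0.69 + 0.62 + 0.78] + 2.18 = 2.09 + 2.18 = 4.27.
Reliability = 4.27 / 5.18 = 0.824.

0.824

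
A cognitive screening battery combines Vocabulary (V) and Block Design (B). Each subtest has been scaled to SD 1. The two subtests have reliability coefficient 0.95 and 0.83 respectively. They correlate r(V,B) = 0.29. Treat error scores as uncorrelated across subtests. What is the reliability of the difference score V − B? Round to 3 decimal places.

0.845

Var(V−B) = 1 + 1 − 2·0.29 = 2 − 0.58 = 1.42.
Because errors are independent across components, Cov(Tᵢ,Tⱼ) = Cov(Xᵢ,Xⱼ); the off-diagonal part of the true-score variance is the same as above.
True-score variance = [0.95 + 0.83] − 0.58 = 1.78 − 0.58 = 1.2.
Reliability = 1.2 / 1.42 = 0.845.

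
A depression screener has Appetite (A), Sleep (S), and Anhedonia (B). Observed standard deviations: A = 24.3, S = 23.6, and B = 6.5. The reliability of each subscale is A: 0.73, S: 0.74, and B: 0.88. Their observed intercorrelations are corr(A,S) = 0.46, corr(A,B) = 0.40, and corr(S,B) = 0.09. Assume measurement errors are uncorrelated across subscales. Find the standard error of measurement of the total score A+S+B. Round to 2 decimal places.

17.59

Var(total) = 1189.7 + 681.574 = 1871.27.
True-score variance = 880.388 + 681.574 = 1561.96, so reliability = 0.8347.
Error variance = 1871.27 − 1561.96 = 309.312; SEM = √309.312 = 17.59.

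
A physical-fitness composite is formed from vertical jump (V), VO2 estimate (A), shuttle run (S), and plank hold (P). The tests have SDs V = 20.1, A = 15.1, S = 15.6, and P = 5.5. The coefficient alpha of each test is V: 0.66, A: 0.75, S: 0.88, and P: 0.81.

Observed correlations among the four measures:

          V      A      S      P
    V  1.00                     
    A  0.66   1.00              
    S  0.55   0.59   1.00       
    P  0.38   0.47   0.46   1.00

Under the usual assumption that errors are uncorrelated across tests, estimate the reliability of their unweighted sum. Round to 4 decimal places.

0.8943

Var(V+A+S+P) = 20.1² + 15.1² + 15.6² + 5.5² + 2·[20.1·15.1·0.66 + 20.1·15.6·0.55 + 20.1·5.5·0.38 + 15.1·15.6·0.59 + 15.1·5.5·0.47 + 15.6·5.5·0.46] = 905.63 + 1264.53 = 2170.16.
Under uncorrelated errors the observed covariances equal the true-score covariances, so only the own-variance terms attenuate.
True-score variance = [20.1²·0.66 + 15.1²·0.75 + 15.6²·0.88 + 5.5²·0.81] + 1264.53 = 676.313 + 1264.53 = 1940.84.
Reliability = 1940.84 / 2170.16 = 0.8943.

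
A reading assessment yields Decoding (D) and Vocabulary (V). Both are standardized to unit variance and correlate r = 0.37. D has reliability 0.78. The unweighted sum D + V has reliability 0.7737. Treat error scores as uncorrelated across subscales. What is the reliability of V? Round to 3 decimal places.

0.600

Var(D+V) = 2 + 2·0.37 = 2.740.
True-score variance = ρ_D + ρ_V + 2·0.37, so 0.7737 = (0.78 + ρ_V + 0.74) / 2.740.
ρ_V = 0.7737·2.740 − 0.78 − 0.74 = 0.600.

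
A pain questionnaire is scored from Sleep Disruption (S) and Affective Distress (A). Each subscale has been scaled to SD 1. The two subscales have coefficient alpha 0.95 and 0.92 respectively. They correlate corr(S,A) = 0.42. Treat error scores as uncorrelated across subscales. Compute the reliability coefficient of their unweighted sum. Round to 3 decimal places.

0.954

Var(S+A) = 2 + 2·[0.42] = 2 + 0.84 = 2.84.
Under uncorrelated errors the observed covariances equal the true-score covariances, so only the own-variance terms attenuate.
True-score variance = [0.95 + 0.92] + 0.84 = 1.87 + 0.84 = 2.71.
Reliability = 2.71 / 2.84 = 0.954.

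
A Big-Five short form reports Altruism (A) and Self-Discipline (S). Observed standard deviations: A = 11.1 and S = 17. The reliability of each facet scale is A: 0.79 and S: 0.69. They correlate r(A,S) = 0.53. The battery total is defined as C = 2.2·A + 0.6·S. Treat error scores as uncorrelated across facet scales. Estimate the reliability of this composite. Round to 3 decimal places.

Var(C) = 2.2²·11.1² + 0.6²·17² + 2·[1.32·11.1·17·0.53] = 700.376 + 264.029 = 964.405.
Under uncorrelated errors the observed covariances equal the true-score covariances, so only the own-variance terms attenuate.
True-score variance = [2.2²·11.1²·0.79 + 0.6²·17²·0.69] + 264.029 = 542.893 + 264.029 = 806.922.
Reliability = 806.922 / 964.405 = 0.837.

0.837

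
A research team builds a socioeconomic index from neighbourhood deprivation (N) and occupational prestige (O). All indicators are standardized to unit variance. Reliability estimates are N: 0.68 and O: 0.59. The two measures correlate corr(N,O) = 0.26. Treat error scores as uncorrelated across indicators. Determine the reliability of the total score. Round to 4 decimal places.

Var(N+O) = 2 + 2·[0.26] = 2 + 0.52 = 2.52.
With uncorrelated errors the cross-covariances are all true-score covariance, so they carry over unchanged; only the diagonal terms shrink to ρᵢσᵢ².
True-score variance = [0.68 + 0.59] + 0.52 = 1.27 + 0.52 = 1.79.
Reliability = 1.79 / 2.52 = 0.7103.

0.7103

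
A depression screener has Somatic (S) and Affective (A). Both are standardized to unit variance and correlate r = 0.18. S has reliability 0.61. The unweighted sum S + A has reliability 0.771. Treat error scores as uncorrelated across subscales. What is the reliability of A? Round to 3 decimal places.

Var(S+A) = 2 + 2·0.18 = 2.360.
True-score variance = ρ_S + ρ_A + 2·0.18, so 0.771 = (0.61 + ρ_A + 0.36) / 2.360.
ρ_A = 0.771·2.360 − 0.61 − 0.36 = 0.850.

0.850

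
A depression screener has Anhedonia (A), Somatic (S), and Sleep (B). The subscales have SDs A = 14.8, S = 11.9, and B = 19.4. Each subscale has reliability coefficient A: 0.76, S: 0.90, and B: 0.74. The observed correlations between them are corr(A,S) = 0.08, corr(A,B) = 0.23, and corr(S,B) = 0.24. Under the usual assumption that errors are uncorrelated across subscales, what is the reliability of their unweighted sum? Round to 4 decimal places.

0.8367

Var(A+S+B) = 14.8² + 11.9² + 19.4² + 2·[14.8·11.9·0.08 + 14.8·19.4·0.23 + 11.9·19.4·0.24] = 737.01 + 271.067 = 1008.08.
Because errors are independent across components, Cov(Tᵢ,Tⱼ) = Cov(Xᵢ,Xⱼ); the off-diagonal part of the true-score variance is the same as above.
True-score variance = [14.8²·0.76 + 11.9²·0.90 + 19.4²·0.74] + 271.067 = 572.426 + 271.067 = 843.493.
Reliability = 843.493 / 1008.08 = 0.8367.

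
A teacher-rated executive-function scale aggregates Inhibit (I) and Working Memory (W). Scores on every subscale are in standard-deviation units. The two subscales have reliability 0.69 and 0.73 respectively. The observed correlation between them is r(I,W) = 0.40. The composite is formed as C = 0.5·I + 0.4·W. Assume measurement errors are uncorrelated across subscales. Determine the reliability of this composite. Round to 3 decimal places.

0.788

Var(C) = 0.5² + 0.4² + 2·[0.2·0.40] = 0.41 + 0.16 = 0.57.
With uncorrelated errors the cross-covariances are all true-score covariance, so they carry over unchanged; only the diagonal terms shrink to ρᵢσᵢ².
True-score variance = [0.5²·0.69 + 0.4²·0.73] + 0.16 = 0.2893 + 0.16 = 0.4493.
Reliability = 0.4493 / 0.57 = 0.788.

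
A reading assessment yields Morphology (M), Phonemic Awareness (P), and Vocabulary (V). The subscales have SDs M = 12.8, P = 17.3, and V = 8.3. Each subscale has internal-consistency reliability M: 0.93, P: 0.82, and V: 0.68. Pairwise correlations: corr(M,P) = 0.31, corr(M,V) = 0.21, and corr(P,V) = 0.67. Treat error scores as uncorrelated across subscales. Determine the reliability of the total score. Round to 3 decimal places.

Var(M+P+V) = 12.8² + 17.3² + 8.3² + 2·[12.8·17.3·0.31 + 12.8·8.3·0.21 + 17.3·8.3·0.67] = 532.02 + 374.324 = 906.344.
Because errors are independent across components, Cov(Tᵢ,Tⱼ) = Cov(Xᵢ,Xⱼ); the off-diagonal part of the true-score variance is the same as above.
True-score variance = [12.8²·0.93 + 17.3²·0.82 + 8.3²·0.68] + 374.324 = 444.634 + 374.324 = 818.958.
Reliability = 818.958 / 906.344 = 0.904.

0.904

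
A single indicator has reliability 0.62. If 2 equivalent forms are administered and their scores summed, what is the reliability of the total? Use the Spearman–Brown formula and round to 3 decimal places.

ρ_k = kρ / (1 + (k−1)ρ) = 2·0.62 / (1 + 1·0.62) = 1.240 / 1.620 = 0.765.

0.765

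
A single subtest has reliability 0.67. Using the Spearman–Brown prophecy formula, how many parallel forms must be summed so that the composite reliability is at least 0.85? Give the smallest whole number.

3

k ≥ ρ*(1−ρ₁)/(ρ₁(1−ρ*)) = 0.85·0.33 / (0.67·0.15) = 2.791.
Smallest integer k = 3.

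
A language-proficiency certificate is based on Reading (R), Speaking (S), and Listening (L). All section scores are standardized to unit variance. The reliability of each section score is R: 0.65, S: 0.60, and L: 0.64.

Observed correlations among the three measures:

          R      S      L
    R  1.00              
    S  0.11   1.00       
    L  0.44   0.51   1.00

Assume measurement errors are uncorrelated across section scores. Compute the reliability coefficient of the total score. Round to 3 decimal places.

Var(R+S+L) = 3 + 2·[0.11 + 0.44 + 0.51] = 3 + 2.12 = 5.12.
Because errors are independent across components, Cov(Tᵢ,Tⱼ) = Cov(Xᵢ,Xⱼ); the off-diagonal part of the true-score variance is the same as above.
True-score variance = [0.65 + 0.60 + 0.64] + 2.12 = 1.89 + 2.12 = 4.01.
Reliability = 4.01 / 5.12 = 0.783.

0.783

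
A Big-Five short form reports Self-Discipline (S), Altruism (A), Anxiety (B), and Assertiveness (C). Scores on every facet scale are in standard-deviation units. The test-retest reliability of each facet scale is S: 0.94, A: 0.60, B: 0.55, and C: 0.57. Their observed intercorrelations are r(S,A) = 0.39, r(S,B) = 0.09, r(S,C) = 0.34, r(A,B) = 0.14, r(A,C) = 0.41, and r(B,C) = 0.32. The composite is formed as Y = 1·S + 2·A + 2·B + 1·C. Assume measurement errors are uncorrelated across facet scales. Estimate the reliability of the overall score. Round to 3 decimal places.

Var(Y) = 1 + 2² + 2² + 1 + 2·[2·0.39 + 2·0.09 + 0.34 + 4·0.14 + 2·0.41 + 2·0.32] = 10 + 6.64 = 16.64.
Under uncorrelated errors the observed covariances equal the true-score covariances, so only the own-variance terms attenuate.
True-score variance = [0.94 + 2²·0.60 + 2²·0.55 + 0.57] + 6.64 = 6.11 + 6.64 = 12.75.
Reliability = 12.75 / 16.64 = 0.766.

0.766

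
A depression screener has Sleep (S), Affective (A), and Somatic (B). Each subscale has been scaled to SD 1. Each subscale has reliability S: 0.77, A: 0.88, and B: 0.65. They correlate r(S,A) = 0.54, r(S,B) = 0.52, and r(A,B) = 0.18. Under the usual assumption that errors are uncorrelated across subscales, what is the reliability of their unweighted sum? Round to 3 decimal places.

Var(S+A+B) = 3 + 2·[0.54 + 0.52 + 0.18] = 3 + 2.48 = 5.48.
Under uncorrelated errors the observed covariances equal the true-score covariances, so only the own-variance terms attenuate.
True-score variance = [0.77 + 0.88 + 0.65] + 2.48 = 2.3 + 2.48 = 4.78.
Reliability = 4.78 / 5.48 = 0.872.

0.872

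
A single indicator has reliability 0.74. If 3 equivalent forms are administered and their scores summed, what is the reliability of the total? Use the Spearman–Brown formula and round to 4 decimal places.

ρ_k = kρ / (1 + (k−1)ρ) = 3·0.74 / (1 + 2·0.74) = 2.220 / 2.480 = 0.8952.

0.8952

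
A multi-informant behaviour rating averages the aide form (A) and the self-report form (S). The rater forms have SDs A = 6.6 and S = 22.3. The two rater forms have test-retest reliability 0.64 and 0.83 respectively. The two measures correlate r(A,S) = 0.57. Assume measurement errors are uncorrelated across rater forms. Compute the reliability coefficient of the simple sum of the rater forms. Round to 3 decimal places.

Var(A+S) = 6.6² + 22.3² + 2·[6.6·22.3·0.57] = 540.85 + 167.785 = 708.635.
Under uncorrelated errors the observed covariances equal the true-score covariances, so only the own-variance terms attenuate.
True-score variance = [6.6²·0.64 + 22.3²·0.83] + 167.785 = 440.629 + 167.785 = 608.414.
Reliability = 608.414 / 708.635 = 0.859.

0.859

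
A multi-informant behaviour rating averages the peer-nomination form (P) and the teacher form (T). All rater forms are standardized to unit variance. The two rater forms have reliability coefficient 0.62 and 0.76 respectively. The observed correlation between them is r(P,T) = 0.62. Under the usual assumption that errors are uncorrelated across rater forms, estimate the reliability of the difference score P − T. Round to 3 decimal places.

Var(P−T) = 1 + 1 − 2·0.62 = 2 − 1.24 = 0.76.
With uncorrelated errors the cross-covariances are all true-score covariance, so they carry over unchanged; only the diagonal terms shrink to ρᵢσᵢ².
True-score variance = [0.62 + 0.76] − 1.24 = 1.38 − 1.24 = 0.14.
Reliability = 0.14 / 0.76 = 0.184.

0.184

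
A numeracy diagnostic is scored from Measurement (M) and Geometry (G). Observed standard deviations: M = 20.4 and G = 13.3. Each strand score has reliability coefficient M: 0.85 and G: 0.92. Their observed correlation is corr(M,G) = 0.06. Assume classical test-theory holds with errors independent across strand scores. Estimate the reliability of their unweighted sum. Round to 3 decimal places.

0.878

Var(M+G) = 20.4² + 13.3² + 2·[20.4·13.3·0.06] = 593.05 + 32.5584 = 625.608.
With uncorrelated errors the cross-covariances are all true-score covariance, so they carry over unchanged; only the diagonal terms shrink to ρᵢσᵢ².
True-score variance = [20.4²·0.85 + 13.3²·0.92] + 32.5584 = 516.475 + 32.5584 = 549.033.
Reliability = 549.033 / 625.608 = 0.878.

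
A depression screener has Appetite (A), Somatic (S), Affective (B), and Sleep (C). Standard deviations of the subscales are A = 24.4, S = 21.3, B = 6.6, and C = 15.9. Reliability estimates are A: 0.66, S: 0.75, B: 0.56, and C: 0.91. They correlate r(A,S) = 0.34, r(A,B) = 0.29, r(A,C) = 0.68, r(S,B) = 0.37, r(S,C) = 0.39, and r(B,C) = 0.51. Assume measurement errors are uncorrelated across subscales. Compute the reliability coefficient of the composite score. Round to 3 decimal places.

0.872

Var(A+S+B+C) = 24.4² + 21.3² + 6.6² + 15.9² + 2·[24.4·21.3·0.34 + 24.4·6.6·0.29 + 24.4·15.9·0.68 + 21.3·6.6·0.37 + 21.3·15.9·0.39 + 6.6·15.9·0.51] = 1345.42 + 1449.67 = 2795.09.
Because errors are independent across components, Cov(Tᵢ,Tⱼ) = Cov(Xᵢ,Xⱼ); the off-diagonal part of the true-score variance is the same as above.
True-score variance = [24.4²·0.66 + 21.3²·0.75 + 6.6²·0.56 + 15.9²·0.91] + 1449.67 = 987.656 + 1449.67 = 2437.32.
Reliability = 2437.32 / 2795.09 = 0.872.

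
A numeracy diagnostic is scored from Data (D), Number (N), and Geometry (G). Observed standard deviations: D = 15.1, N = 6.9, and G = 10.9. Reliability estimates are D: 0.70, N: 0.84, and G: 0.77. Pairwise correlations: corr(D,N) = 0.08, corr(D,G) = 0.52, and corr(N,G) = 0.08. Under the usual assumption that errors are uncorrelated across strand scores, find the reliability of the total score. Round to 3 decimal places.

Var(D+N+G) = 15.1² + 6.9² + 10.9² + 2·[15.1·6.9·0.08 + 15.1·10.9·0.52 + 6.9·10.9·0.08] = 394.43 + 199.878 = 594.308.
Because errors are independent across components, Cov(Tᵢ,Tⱼ) = Cov(Xᵢ,Xⱼ); the off-diagonal part of the true-score variance is the same as above.
True-score variance = [15.1²·0.70 + 6.9²·0.84 + 10.9²·0.77] + 199.878 = 291.083 + 199.878 = 490.961.
Reliability = 490.961 / 594.308 = 0.826.

0.826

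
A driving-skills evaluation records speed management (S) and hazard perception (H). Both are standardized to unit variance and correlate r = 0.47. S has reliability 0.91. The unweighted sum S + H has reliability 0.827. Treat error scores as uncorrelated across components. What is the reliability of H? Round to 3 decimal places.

0.581

Var(S+H) = 2 + 2·0.47 = 2.940.
True-score variance = ρ_S + ρ_H + 2·0.47, so 0.827 = (0.91 + ρ_H + 0.94) / 2.940.
ρ_H = 0.827·2.940 − 0.91 − 0.94 = 0.581.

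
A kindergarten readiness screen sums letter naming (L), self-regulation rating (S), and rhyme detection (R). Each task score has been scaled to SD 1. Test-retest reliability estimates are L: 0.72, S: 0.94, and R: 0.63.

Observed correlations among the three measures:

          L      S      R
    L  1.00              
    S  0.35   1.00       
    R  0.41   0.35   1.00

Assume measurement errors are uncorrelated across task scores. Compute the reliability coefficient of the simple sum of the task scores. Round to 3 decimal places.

0.864

Var(L+S+R) = 3 + 2·[0.35 + 0.41 + 0.35] = 3 + 2.22 = 5.22.
Under uncorrelated errors the observed covariances equal the true-score covariances, so only the own-variance terms attenuate.
True-score variance = [0.72 + 0.94 + 0.63] + 2.22 = 2.29 + 2.22 = 4.51.
Reliability = 4.51 / 5.22 = 0.864.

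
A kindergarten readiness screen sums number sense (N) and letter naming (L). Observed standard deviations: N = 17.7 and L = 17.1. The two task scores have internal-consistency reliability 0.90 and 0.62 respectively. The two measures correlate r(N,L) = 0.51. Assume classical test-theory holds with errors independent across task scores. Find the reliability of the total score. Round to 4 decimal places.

Var(N+L) = 17.7² + 17.1² + 2·[17.7·17.1·0.51] = 605.7 + 308.723 = 914.423.
Under uncorrelated errors the observed covariances equal the true-score covariances, so only the own-variance terms attenuate.
True-score variance = [17.7²·0.90 + 17.1²·0.62] + 308.723 = 463.255 + 308.723 = 771.979.
Reliability = 771.979 / 914.423 = 0.8442.

0.8442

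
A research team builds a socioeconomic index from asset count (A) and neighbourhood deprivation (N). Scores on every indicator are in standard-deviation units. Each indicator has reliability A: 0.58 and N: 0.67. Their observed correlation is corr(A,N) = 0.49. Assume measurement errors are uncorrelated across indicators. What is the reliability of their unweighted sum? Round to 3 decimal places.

0.748

Var(A+N) = 2 + 2·[0.49] = 2 + 0.98 = 2.98.
Under uncorrelated errors the observed covariances equal the true-score covariances, so only the own-variance terms attenuate.
True-score variance = [0.58 + 0.67] + 0.98 = 1.25 + 0.98 = 2.23.
Reliability = 2.23 / 2.98 = 0.748.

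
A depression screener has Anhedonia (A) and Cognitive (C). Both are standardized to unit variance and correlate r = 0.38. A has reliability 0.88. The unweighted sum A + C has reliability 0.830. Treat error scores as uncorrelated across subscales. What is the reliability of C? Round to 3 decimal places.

Var(A+C) = 2 + 2·0.38 = 2.760.
True-score variance = ρ_A + ρ_C + 2·0.38, so 0.830 = (0.88 + ρ_C + 0.76) / 2.760.
ρ_C = 0.830·2.760 − 0.88 − 0.76 = 0.651.

0.651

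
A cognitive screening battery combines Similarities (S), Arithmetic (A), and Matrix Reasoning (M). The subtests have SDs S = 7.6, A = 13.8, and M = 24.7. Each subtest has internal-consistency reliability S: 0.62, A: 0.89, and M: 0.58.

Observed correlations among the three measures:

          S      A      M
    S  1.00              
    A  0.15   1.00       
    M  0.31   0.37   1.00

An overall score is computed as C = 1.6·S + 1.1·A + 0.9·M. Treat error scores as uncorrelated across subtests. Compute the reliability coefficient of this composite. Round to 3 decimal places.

0.785

Var(C) = 1.6²·7.6² + 1.1²·13.8² + 0.9²·24.7² + 2·[1.76·7.6·13.8·0.15 + 1.44·7.6·24.7·0.31 + 0.99·13.8·24.7·0.37] = 872.471 + 472.687 = 1345.16.
Under uncorrelated errors the observed covariances equal the true-score covariances, so only the own-variance terms attenuate.
True-score variance = [1.6²·7.6²·0.62 + 1.1²·13.8²·0.89 + 0.9²·24.7²·0.58] + 472.687 = 583.382 + 472.687 = 1056.07.
Reliability = 1056.07 / 1345.16 = 0.785.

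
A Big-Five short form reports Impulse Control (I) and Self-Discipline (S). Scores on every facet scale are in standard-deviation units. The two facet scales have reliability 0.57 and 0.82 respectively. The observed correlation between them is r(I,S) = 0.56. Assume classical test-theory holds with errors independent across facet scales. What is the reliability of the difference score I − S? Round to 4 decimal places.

Var(I−S) = 1 + 1 − 2·0.56 = 2 − 1.12 = 0.88.
Because errors are independent across components, Cov(Tᵢ,Tⱼ) = Cov(Xᵢ,Xⱼ); the off-diagonal part of the true-score variance is the same as above.
True-score variance = [0.57 + 0.82] − 1.12 = 1.39 − 1.12 = 0.27.
Reliability = 0.27 / 0.88 = 0.3068.

0.3068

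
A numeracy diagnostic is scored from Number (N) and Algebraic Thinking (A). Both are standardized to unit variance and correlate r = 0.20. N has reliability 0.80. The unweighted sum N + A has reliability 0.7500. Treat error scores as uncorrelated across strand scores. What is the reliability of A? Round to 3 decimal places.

Var(N+A) = 2 + 2·0.20 = 2.400.
True-score variance = ρ_N + ρ_A + 2·0.20, so 0.7500 = (0.80 + ρ_A + 0.40) / 2.400.
ρ_A = 0.7500·2.400 − 0.80 − 0.40 = 0.600.

0.600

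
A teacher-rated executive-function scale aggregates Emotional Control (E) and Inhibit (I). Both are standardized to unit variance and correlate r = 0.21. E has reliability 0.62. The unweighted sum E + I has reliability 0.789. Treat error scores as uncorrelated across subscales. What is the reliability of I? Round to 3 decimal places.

0.869

Var(E+I) = 2 + 2·0.21 = 2.420.
True-score variance = ρ_E + ρ_I + 2·0.21, so 0.789 = (0.62 + ρ_I + 0.42) / 2.420.
ρ_I = 0.789·2.420 − 0.62 − 0.42 = 0.869.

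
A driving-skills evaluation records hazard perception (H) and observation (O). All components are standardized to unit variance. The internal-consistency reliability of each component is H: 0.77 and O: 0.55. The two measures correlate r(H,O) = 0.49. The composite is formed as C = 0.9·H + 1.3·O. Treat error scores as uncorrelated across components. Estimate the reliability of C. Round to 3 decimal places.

Var(C) = 0.9² + 1.3² + 2·[1.17·0.49] = 2.5 + 1.1466 = 3.6466.
Under uncorrelated errors the observed covariances equal the true-score covariances, so only the own-variance terms attenuate.
True-score variance = [0.9²·0.77 + 1.3²·0.55] + 1.1466 = 1.5532 + 1.1466 = 2.6998.
Reliability = 2.6998 / 3.6466 = 0.740.

0.740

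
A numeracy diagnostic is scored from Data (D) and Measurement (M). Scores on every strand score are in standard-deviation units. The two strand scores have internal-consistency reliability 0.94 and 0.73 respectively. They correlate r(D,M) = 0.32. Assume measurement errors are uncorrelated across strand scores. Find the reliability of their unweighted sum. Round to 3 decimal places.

0.875

Var(D+M) = 2 + 2·[0.32] = 2 + 0.64 = 2.64.
Under uncorrelated errors the observed covariances equal the true-score covariances, so only the own-variance terms attenuate.
True-score variance = [0.94 + 0.73] + 0.64 = 1.67 + 0.64 = 2.31.
Reliability = 2.31 / 2.64 = 0.875.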